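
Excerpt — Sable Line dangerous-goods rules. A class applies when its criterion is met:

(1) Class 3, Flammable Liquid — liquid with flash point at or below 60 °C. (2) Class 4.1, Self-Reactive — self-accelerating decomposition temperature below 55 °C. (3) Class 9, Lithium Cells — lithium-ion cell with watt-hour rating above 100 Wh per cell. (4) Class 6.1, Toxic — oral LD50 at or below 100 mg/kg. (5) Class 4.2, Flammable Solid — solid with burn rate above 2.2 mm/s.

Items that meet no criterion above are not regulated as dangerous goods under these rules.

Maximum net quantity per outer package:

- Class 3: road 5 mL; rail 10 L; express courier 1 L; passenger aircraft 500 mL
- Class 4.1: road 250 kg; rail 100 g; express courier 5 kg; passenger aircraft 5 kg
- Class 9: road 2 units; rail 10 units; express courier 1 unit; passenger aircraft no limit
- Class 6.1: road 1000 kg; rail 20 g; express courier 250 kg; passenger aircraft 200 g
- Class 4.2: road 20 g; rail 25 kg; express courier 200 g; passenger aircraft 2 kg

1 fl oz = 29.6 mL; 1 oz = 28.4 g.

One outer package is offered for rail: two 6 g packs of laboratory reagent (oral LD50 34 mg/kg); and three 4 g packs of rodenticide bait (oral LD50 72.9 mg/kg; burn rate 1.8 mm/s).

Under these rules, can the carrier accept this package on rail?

No

The laboratory reagent has oral LD50 34 mg/kg, which is ≤ 100 mg/kg, so it is Class 6.1 (Toxic).
Rodenticide bait: oral LD50 72.9 mg/kg ≤ 100 mg/kg → Class 6.1 (Toxic).
Total Class 6.1: (two 6 g packs = 12 g) + (three 4 g packs = 12 g) = 24 g.
24 g > 20 g (rail limit, Class 6.1) — over the limit.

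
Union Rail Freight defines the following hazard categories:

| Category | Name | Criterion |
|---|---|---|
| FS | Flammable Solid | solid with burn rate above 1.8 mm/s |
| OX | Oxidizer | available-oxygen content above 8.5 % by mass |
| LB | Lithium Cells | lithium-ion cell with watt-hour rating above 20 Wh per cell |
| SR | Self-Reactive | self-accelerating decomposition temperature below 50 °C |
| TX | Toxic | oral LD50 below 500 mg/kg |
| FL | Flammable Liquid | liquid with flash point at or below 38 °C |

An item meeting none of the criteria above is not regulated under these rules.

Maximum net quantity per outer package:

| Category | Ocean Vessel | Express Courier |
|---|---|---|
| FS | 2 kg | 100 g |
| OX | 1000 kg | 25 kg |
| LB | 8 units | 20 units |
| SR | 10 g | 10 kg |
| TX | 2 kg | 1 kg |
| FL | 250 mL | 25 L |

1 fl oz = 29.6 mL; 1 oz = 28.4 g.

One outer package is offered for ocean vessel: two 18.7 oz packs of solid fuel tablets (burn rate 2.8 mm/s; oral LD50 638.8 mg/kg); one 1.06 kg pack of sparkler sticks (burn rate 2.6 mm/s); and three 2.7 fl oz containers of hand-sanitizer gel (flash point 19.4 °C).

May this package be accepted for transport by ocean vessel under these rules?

No

With burn rate 2.8 mm/s (> 1.8 mm/s), the solid fuel tablets fall in Category FS.
With burn rate 2.6 mm/s (> 1.8 mm/s), the sparkler sticks fall in Category FS.
The hand-sanitizer gel has flash point 19.4 °C, which is ≤ 38 °C, so it is Category FL (Flammable Liquid).
Category FS net quantity: (two 18.7 oz packs = 1062.16 g) + 1.06 kg = 2122.16 g.
2122.16 g exceeds the ocean vessel limit of 2 kg for Category FS.
Category FL quantity: three 2.7 fl oz containers = 239.76 mL.
239.76 mL is within the ocean vessel limit of 250 mL for Category FL.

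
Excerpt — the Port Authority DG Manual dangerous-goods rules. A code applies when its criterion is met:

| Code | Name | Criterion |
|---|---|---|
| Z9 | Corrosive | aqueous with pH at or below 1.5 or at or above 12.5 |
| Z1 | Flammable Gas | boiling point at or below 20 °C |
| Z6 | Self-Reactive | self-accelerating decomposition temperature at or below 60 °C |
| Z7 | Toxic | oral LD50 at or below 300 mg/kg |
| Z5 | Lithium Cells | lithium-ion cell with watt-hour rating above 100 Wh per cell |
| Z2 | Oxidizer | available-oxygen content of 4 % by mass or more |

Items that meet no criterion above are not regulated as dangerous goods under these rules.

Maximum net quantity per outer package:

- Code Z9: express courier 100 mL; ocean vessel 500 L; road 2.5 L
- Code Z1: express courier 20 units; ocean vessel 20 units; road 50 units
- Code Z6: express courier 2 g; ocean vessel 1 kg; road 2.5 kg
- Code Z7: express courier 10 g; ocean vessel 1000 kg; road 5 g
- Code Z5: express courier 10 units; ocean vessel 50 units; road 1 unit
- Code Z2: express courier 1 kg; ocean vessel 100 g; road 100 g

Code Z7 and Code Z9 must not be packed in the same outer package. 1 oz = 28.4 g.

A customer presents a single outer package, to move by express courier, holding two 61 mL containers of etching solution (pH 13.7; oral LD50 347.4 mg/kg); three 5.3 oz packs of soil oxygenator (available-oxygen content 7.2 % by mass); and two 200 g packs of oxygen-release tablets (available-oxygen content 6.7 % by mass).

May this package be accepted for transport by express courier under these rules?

Etching solution: pH 13.7 ≥ 12.5 → Code Z9 (Corrosive).
Available-oxygen content 7.2 % by mass meets the Code Z2 criterion (Oxidizer), so the soil oxygenator is Code Z2.
The oxygen-release tablets have available-oxygen content 6.7 % by mass, which is ≥ 4 % by mass, so they are Code Z2 (Oxidizer).
Code Z2 net quantity: (three 5.3 oz packs = 451.56 g) + (two 200 g packs = 400 g) = 851.56 g.
851.56 g is within the express courier limit of 1 kg for Code Z2.
Code Z9 quantity: two 61 mL containers = 122 mL.
That exceeds the Code Z9 express courier limit of 100 mL.
The segregation rule (Code Z7 with Code Z9) does not apply to Code Z2 with Code Z9.

No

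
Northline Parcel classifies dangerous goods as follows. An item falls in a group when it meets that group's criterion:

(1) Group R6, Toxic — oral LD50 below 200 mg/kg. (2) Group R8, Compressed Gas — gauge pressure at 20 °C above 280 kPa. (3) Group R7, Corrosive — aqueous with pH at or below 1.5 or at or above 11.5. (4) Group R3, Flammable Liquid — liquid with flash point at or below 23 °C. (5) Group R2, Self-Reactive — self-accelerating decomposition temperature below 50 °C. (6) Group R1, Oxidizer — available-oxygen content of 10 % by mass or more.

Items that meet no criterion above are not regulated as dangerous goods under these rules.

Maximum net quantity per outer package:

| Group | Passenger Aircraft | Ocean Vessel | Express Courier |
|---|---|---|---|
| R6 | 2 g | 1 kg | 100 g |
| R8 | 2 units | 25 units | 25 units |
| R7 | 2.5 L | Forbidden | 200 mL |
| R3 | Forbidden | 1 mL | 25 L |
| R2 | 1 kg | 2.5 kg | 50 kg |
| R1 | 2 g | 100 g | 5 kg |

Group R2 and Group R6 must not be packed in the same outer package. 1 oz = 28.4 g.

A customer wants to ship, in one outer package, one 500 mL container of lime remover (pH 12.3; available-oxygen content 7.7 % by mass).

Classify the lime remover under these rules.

With pH 12.3 (≥ 11.5), the lime remover falls in Group R7.

Group R7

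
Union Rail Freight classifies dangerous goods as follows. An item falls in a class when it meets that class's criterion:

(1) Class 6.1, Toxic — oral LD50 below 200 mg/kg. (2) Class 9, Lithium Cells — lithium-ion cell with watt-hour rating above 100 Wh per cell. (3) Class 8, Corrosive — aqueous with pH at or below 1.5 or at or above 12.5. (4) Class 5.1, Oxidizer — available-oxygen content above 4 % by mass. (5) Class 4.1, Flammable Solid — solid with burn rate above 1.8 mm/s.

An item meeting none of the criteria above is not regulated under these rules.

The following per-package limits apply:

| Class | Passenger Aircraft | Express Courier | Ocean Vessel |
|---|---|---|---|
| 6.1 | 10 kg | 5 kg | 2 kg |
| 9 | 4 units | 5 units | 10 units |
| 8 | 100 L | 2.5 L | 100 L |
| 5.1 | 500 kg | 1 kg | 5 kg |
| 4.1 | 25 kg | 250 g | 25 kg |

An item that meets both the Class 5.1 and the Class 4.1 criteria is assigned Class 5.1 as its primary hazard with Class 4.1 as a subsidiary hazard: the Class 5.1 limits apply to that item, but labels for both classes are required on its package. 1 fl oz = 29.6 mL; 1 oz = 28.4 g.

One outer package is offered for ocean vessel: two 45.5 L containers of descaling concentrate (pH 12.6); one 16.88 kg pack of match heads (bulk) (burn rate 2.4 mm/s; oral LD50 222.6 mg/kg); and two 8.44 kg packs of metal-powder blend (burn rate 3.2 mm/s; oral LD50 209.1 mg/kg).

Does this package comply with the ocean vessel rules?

No

With pH 12.6 (≥ 12.5), the descaling concentrate falls in Class 8.
Burn rate 2.4 mm/s meets the Class 4.1 criterion (Flammable Solid), so the match heads (bulk) are Class 4.1.
The metal-powder blend has burn rate 3.2 mm/s, which is > 1.8 mm/s, so it is Class 4.1 (Flammable Solid).
Class 4.1 net quantity: 16.88 kg + (two 8.44 kg packs = 16.88 kg) = 33.76 kg.
That exceeds the Class 4.1 ocean vessel limit of 25 kg.
Class 8 quantity: two 45.5 L containers = 91 L.
91 L is within the ocean vessel limit of 100 L for Class 8.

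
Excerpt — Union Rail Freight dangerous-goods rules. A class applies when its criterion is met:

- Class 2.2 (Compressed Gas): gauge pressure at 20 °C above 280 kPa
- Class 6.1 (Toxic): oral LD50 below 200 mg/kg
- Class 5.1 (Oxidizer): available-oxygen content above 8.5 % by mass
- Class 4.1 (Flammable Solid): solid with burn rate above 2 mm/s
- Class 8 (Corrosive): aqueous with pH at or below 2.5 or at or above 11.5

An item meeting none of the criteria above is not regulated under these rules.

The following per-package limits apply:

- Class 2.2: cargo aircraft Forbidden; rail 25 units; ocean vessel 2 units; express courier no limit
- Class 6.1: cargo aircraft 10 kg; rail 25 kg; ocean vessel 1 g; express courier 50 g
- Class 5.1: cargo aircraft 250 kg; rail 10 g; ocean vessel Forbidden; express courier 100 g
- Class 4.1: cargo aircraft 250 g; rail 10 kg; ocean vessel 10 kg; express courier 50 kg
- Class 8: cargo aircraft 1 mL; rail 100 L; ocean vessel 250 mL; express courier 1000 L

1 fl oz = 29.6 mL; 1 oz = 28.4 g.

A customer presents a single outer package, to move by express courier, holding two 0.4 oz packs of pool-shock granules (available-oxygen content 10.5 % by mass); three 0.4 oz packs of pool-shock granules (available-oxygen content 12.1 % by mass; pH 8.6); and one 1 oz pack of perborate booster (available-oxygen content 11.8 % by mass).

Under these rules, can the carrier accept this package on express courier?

The pool-shock granules have available-oxygen content 10.5 % by mass, which is > 8.5 % by mass, so they are Class 5.1 (Oxidizer).
With available-oxygen content 12.1 % by mass (> 8.5 % by mass), the pool-shock granules fall in Class 5.1.
The perborate booster has available-oxygen content 11.8 % by mass, which is > 8.5 % by mass, so it is Class 5.1 (Oxidizer).
Class 5.1 net quantity: (two 0.4 oz packs = 22.72 g) + (three 0.4 oz packs = 34.08 g) + (one 1 oz pack = 28.4 g) = 85.2 g.
That is within the Class 5.1 express courier limit of 100 g.

Yes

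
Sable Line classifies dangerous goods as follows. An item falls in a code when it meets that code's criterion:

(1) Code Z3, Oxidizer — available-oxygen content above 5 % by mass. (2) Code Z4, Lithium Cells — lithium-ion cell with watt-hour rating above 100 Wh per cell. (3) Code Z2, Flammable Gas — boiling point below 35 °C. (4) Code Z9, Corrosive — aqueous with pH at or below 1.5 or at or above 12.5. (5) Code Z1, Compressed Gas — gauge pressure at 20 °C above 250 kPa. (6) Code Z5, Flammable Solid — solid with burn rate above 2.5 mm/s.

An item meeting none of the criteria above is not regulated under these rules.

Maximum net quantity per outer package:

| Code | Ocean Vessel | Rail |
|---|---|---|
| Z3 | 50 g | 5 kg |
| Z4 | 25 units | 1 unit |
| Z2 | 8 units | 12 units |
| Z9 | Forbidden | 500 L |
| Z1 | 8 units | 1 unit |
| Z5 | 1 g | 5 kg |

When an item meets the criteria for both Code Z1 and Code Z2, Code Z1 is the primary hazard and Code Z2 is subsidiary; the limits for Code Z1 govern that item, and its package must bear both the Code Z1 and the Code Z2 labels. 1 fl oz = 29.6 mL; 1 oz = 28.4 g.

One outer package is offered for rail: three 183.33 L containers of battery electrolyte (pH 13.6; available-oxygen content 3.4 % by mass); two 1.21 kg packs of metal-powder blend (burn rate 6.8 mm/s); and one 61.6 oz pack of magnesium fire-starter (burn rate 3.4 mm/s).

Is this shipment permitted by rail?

No

Battery electrolyte: pH 13.6 ≥ 12.5 → Code Z9 (Corrosive).
With burn rate 6.8 mm/s (> 2.5 mm/s), the metal-powder blend falls in Code Z5.
Burn rate 3.4 mm/s meets the Code Z5 criterion (Flammable Solid), so the magnesium fire-starter is Code Z5.
Code Z5 net quantity: (two 1.21 kg packs = 2.42 kg) + (one 61.6 oz pack = 1749.44 g) = 4169.44 g.
4169.44 g is within the rail limit of 5 kg for Code Z5.
Code Z9 quantity: three 183.33 L containers = 549.99 L.
549.99 L exceeds the rail limit of 500 L for Code Z9.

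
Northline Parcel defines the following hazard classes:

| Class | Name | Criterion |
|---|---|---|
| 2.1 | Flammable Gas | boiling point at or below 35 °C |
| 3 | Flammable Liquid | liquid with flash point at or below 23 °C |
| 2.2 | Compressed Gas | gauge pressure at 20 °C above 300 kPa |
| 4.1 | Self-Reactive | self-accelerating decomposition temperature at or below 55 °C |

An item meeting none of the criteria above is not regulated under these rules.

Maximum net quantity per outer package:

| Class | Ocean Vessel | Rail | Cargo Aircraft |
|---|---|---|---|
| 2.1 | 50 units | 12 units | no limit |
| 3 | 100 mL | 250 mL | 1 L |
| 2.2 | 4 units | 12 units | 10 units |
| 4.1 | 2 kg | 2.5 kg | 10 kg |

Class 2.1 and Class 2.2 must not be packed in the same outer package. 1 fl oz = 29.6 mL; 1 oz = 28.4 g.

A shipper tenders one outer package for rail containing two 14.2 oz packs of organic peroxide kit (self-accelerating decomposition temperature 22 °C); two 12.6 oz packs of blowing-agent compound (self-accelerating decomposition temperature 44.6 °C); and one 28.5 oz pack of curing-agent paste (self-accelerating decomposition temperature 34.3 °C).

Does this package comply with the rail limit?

Self-accelerating decomposition temperature 22 °C meets the Class 4.1 criterion (Self-Reactive), so the organic peroxide kit is Class 4.1.
Self-accelerating decomposition temperature 44.6 °C meets the Class 4.1 criterion (Self-Reactive), so the blowing-agent compound is Class 4.1.
Curing-agent paste: self-accelerating decomposition temperature 34.3 °C ≤ 55 °C → Class 4.1 (Self-Reactive).
Total Class 4.1: (two 14.2 oz packs = 806.56 g) + (two 12.6 oz packs = 715.68 g) + (one 28.5 oz pack = 809.4 g) = 2331.64 g.
2331.64 g ≤ 2.5 kg (rail limit, Class 4.1) — within limit.

Yes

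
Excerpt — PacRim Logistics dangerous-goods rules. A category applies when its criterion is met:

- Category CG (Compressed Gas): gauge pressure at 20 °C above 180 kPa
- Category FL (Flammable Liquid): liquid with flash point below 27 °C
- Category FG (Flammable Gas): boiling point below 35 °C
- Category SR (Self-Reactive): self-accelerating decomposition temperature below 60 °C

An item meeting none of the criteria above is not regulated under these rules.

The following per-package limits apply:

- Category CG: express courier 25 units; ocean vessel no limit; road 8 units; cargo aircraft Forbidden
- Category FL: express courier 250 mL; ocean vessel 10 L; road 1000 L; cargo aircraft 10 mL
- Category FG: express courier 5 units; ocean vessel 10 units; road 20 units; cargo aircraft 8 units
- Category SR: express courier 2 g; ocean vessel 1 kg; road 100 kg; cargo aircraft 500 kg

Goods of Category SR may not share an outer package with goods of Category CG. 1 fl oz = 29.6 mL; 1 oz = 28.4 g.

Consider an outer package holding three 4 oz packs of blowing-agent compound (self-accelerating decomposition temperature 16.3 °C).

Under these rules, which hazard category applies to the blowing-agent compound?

Blowing-agent compound: self-accelerating decomposition temperature 16.3 °C < 60 °C → Category SR (Self-Reactive).

Category SR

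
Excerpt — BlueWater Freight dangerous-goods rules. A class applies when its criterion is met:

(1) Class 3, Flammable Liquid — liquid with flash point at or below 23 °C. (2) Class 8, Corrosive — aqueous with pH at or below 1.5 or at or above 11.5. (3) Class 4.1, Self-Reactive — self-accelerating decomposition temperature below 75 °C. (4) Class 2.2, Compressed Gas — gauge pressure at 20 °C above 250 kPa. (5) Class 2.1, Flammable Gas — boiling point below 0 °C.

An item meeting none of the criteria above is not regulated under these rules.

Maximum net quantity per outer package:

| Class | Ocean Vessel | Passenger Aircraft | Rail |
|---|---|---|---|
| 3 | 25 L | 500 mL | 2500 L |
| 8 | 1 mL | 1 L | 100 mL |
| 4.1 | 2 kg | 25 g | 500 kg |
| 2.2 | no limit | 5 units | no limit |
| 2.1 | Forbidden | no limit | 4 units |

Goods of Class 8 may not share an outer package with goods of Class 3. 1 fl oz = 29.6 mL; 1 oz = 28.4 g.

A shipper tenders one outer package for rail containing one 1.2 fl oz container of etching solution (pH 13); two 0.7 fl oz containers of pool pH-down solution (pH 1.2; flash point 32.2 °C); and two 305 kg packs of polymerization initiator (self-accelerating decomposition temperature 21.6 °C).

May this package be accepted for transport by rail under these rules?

No

With pH 13 (≥ 11.5), the etching solution falls in Class 8.
Pool pH-down solution: pH 1.2 ≤ 1.5 → Class 8 (Corrosive).
The polymerization initiator has self-accelerating decomposition temperature 21.6 °C, which is < 75 °C, so it is Class 4.1 (Self-Reactive).
Class 8 net quantity: (one 1.2 fl oz container = 35.52 mL) + (two 0.7 fl oz containers = 41.44 mL) = 76.96 mL.
76.96 mL ≤ 100 mL (rail limit, Class 8) — within limit.
Class 4.1 quantity: two 305 kg packs = 610 kg.
That exceeds the Class 4.1 rail limit of 500 kg.
The segregation rule (Class 8 with Class 3) does not apply to Class 8 with Class 4.1.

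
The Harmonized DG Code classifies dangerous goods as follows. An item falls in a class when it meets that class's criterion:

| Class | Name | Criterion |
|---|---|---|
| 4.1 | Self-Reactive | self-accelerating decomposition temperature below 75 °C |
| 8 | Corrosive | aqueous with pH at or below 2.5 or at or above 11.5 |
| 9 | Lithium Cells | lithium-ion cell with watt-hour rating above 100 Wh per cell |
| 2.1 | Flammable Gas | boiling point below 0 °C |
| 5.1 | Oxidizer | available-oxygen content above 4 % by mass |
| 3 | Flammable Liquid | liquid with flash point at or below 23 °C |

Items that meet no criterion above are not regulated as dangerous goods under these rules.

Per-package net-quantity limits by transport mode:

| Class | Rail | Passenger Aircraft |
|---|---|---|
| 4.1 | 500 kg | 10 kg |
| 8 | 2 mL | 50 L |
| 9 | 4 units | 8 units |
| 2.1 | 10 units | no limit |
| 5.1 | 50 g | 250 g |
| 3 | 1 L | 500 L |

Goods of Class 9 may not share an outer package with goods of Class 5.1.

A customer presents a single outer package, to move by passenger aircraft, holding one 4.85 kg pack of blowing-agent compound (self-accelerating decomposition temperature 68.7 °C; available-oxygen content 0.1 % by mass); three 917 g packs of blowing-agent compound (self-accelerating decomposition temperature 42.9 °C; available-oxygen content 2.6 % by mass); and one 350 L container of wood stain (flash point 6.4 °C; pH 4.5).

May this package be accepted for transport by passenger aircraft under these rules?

Yes

Self-accelerating decomposition temperature 68.7 °C meets the Class 4.1 criterion (Self-Reactive), so the blowing-agent compound is Class 4.1.
Self-accelerating decomposition temperature 42.9 °C meets the Class 4.1 criterion (Self-Reactive), so the blowing-agent compound is Class 4.1.
Wood stain: flash point 6.4 °C ≤ 23 °C → Class 3 (Flammable Liquid).
Total Class 4.1: 4.85 kg + (three 917 g packs = 2.751 kg) = 7.601 kg.
7.601 kg is within the passenger aircraft limit of 10 kg for Class 4.1.
Class 3 quantity: 350 L.
350 L is within the passenger aircraft limit of 500 L for Class 3.
The segregation rule (Class 9 with Class 5.1) does not apply to Class 4.1 with Class 3.
Every hazard class is within its passenger aircraft limit and no segregation rule is violated.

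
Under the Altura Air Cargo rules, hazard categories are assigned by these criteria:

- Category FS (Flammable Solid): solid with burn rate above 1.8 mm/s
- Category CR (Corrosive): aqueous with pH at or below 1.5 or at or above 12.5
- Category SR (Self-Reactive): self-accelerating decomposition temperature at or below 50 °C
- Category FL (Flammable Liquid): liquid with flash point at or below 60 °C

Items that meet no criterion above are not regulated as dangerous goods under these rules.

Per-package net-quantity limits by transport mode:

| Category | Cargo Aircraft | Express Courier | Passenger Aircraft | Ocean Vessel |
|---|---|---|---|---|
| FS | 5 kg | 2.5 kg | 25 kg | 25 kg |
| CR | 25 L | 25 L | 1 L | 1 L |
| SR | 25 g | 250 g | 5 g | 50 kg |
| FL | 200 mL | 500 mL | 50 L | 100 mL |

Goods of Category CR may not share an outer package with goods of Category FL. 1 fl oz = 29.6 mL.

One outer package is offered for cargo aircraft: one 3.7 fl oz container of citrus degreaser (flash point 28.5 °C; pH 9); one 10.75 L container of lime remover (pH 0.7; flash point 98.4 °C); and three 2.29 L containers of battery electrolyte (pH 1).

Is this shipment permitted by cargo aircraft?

Flash point 28.5 °C meets the Category FL criterion (Flammable Liquid), so the citrus degreaser is Category FL.
Lime remover: pH 0.7 ≤ 1.5 → Category CR (Corrosive).
Battery electrolyte: pH 1 ≤ 1.5 → Category CR (Corrosive).
Total Category CR: 10.75 L + (three 2.29 L containers = 6.87 L) = 17.62 L.
17.62 L is within the cargo aircraft limit of 25 L for Category CR.
Category FL quantity: one 3.7 fl oz container = 109.52 mL.
109.52 mL is within the cargo aircraft limit of 200 mL for Category FL.
Category CR and Category FL may not share an outer package.

No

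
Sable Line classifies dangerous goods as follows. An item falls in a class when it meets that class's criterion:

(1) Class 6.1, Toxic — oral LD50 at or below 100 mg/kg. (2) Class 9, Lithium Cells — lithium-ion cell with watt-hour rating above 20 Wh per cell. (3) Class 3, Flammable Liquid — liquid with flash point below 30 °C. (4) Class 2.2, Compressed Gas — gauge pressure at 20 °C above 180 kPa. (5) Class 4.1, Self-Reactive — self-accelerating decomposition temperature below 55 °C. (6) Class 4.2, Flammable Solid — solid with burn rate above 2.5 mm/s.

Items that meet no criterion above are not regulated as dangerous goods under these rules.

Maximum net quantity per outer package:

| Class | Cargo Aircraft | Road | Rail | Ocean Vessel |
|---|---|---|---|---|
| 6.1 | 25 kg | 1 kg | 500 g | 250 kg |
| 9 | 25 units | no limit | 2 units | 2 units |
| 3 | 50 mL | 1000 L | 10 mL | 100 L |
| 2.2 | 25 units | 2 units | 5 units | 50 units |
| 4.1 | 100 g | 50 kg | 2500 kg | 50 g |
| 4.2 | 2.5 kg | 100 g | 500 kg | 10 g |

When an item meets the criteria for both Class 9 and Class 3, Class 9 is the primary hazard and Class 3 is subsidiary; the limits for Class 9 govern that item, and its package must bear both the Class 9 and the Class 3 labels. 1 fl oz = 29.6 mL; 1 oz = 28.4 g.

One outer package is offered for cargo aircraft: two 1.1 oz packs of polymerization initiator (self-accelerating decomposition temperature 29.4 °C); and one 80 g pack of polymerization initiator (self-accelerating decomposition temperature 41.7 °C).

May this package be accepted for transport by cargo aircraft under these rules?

The polymerization initiator has self-accelerating decomposition temperature 29.4 °C, which is < 55 °C, so it is Class 4.1 (Self-Reactive).
With self-accelerating decomposition temperature 41.7 °C (< 55 °C), the polymerization initiator falls in Class 4.1.
Total Class 4.1: (two 1.1 oz packs = 62.48 g) + 80 g = 142.48 g.
That exceeds the Class 4.1 cargo aircraft limit of 100 g.

No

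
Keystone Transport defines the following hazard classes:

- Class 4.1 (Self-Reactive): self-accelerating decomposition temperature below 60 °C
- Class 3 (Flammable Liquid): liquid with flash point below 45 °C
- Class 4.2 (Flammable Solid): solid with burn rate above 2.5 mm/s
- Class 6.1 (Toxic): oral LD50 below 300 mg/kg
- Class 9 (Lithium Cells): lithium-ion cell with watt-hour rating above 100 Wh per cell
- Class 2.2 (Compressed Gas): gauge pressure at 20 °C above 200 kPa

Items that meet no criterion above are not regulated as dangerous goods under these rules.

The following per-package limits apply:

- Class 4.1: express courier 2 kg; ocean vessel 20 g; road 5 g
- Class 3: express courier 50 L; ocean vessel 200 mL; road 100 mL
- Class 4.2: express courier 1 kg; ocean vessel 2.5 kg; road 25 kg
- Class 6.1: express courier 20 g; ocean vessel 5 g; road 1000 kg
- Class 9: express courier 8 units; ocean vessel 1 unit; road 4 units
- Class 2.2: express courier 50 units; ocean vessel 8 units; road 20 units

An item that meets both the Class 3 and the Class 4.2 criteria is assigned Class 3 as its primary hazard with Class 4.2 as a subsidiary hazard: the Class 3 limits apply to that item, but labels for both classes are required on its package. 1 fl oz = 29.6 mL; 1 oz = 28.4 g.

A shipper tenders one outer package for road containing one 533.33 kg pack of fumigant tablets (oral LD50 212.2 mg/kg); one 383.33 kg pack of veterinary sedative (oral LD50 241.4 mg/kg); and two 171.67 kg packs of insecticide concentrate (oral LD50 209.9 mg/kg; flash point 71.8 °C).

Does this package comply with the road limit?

The fumigant tablets have oral LD50 212.2 mg/kg, which is < 300 mg/kg, so they are Class 6.1 (Toxic).
The veterinary sedative has oral LD50 241.4 mg/kg, which is < 300 mg/kg, so it is Class 6.1 (Toxic).
With oral LD50 209.9 mg/kg (< 300 mg/kg), the insecticide concentrate falls in Class 6.1.
Class 6.1 net quantity: 533.33 kg + 383.33 kg + (two 171.67 kg packs = 343.34 kg) = 1260 kg.
That exceeds the Class 6.1 road limit of 1000 kg.

No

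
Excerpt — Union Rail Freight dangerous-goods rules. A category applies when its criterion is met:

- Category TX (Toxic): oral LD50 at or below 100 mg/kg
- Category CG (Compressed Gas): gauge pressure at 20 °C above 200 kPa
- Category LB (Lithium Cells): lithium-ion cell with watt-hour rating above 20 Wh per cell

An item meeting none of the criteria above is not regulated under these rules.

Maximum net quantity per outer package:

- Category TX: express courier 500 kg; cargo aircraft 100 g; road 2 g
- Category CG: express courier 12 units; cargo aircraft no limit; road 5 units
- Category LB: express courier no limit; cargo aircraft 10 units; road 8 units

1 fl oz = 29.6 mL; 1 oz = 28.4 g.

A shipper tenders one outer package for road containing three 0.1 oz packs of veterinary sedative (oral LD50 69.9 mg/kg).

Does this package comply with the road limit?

No

With oral LD50 69.9 mg/kg (≤ 100 mg/kg), the veterinary sedative falls in Category TX.
Category TX quantity: three 0.1 oz packs = 8.52 g.
That exceeds the Category TX road limit of 2 g.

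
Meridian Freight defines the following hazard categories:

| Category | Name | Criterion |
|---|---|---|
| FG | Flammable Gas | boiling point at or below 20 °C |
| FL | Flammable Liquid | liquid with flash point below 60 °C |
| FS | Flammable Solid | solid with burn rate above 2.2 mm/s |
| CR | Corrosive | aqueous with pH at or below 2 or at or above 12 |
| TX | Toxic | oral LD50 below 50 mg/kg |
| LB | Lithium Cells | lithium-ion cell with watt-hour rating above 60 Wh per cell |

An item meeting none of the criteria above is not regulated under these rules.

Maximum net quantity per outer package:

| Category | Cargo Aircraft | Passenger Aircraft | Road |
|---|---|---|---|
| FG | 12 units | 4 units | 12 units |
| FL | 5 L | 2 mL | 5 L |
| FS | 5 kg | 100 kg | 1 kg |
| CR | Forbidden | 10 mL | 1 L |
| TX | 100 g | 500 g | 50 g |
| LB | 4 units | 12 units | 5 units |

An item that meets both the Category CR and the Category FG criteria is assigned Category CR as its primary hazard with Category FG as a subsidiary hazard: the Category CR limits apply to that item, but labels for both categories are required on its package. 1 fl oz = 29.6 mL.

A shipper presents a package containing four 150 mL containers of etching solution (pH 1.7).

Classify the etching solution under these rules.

With pH 1.7 (≤ 2), the etching solution falls in Category CR.

Category CR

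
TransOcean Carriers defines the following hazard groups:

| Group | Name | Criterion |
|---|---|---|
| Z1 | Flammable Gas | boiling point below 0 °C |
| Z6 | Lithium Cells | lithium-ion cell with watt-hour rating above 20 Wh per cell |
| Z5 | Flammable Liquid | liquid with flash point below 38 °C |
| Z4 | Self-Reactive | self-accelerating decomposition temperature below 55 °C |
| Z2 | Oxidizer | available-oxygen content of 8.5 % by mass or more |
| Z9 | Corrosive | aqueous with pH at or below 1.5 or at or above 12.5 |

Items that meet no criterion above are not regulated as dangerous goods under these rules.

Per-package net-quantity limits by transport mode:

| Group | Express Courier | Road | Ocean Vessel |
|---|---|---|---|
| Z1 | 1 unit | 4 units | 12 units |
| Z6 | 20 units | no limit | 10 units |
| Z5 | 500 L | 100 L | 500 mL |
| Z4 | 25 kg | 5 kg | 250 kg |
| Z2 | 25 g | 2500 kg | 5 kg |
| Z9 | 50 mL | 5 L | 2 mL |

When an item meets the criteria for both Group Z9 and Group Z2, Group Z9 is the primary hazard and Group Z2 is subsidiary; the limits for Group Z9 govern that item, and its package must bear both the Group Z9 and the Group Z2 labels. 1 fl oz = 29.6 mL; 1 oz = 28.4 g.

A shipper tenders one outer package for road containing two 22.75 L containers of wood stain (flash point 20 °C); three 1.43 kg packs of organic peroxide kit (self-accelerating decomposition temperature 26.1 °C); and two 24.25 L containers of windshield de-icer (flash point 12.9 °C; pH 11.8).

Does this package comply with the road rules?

Yes

With flash point 20 °C (< 38 °C), the wood stain falls in Group Z5.
Organic peroxide kit: self-accelerating decomposition temperature 26.1 °C < 55 °C → Group Z4 (Self-Reactive).
Flash point 12.9 °C meets the Group Z5 criterion (Flammable Liquid), so the windshield de-icer is Group Z5.
Total Group Z5: (two 22.75 L containers = 45.5 L) + (two 24.25 L containers = 48.5 L) = 94 L.
94 L is within the road limit of 100 L for Group Z5.
Group Z4 quantity: three 1.43 kg packs = 4.29 kg.
That is within the Group Z4 road limit of 5 kg.
Every hazard group is within its road limit and no segregation rule is violated.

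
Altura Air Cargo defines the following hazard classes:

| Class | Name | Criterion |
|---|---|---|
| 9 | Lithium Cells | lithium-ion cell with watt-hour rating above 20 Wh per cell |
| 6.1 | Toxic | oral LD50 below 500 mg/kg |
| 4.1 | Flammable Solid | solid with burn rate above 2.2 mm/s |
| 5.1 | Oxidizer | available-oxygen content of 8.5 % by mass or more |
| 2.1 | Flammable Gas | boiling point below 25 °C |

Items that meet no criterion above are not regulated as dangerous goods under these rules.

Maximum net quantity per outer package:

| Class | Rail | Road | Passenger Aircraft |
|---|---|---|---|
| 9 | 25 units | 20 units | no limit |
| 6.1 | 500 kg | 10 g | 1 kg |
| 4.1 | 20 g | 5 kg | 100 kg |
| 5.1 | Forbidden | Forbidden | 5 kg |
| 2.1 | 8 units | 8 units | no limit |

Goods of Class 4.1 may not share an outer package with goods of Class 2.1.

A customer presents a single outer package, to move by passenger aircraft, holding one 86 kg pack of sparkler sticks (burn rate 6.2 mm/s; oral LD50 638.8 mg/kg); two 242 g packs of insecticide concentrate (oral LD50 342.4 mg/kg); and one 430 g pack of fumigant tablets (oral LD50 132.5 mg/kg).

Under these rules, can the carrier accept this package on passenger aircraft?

Yes

Sparkler sticks: burn rate 6.2 mm/s > 2.2 mm/s → Class 4.1 (Flammable Solid).
The insecticide concentrate has oral LD50 342.4 mg/kg, which is < 500 mg/kg, so it is Class 6.1 (Toxic).
Oral LD50 132.5 mg/kg meets the Class 6.1 criterion (Toxic), so the fumigant tablets are Class 6.1.
Class 4.1 quantity: 86 kg.
86 kg ≤ 100 kg (passenger aircraft limit, Class 4.1) — within limit.
Total Class 6.1: (two 242 g packs = 484 g) + 430 g = 914 g.
914 g is within the passenger aircraft limit of 1 kg for Class 6.1.
The segregation rule (Class 4.1 with Class 2.1) does not apply to Class 4.1 with Class 6.1.
Every hazard class is within its passenger aircraft limit and no segregation rule is violated.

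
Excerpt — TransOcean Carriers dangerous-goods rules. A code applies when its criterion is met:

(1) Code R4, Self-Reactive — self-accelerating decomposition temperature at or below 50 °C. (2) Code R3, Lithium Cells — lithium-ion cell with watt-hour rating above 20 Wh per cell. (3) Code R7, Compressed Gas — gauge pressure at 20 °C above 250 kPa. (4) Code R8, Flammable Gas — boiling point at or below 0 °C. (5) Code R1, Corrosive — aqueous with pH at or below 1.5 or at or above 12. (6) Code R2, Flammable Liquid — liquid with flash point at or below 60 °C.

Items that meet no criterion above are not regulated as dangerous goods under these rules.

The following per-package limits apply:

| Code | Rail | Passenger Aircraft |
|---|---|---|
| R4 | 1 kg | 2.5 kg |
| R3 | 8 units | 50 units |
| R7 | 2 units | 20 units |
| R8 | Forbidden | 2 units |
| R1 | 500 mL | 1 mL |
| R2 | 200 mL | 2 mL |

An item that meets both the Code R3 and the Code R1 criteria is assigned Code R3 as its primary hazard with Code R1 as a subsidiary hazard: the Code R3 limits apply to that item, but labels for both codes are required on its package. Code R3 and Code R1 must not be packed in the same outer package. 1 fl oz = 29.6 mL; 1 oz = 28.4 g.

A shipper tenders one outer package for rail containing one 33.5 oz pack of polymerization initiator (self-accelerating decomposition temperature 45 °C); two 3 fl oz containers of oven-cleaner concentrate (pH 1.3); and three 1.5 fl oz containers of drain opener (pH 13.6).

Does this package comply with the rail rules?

Polymerization initiator: self-accelerating decomposition temperature 45 °C ≤ 50 °C → Code R4 (Self-Reactive).
The oven-cleaner concentrate has pH 1.3, which is ≤ 1.5, so it is Code R1 (Corrosive).
The drain opener has pH 13.6, which is ≥ 12, so it is Code R1 (Corrosive).
Code R4 quantity: one 33.5 oz pack = 951.4 g.
951.4 g ≤ 1 kg (rail limit, Code R4) — within limit.
Code R1 net quantity: (two 3 fl oz containers = 177.6 mL) + (three 1.5 fl oz containers = 133.2 mL) = 310.8 mL.
That is within the Code R1 rail limit of 500 mL.
The segregation rule (Code R3 with Code R1) does not apply to Code R4 with Code R1.
Every hazard code is within its rail limit and no segregation rule is violated.

Yes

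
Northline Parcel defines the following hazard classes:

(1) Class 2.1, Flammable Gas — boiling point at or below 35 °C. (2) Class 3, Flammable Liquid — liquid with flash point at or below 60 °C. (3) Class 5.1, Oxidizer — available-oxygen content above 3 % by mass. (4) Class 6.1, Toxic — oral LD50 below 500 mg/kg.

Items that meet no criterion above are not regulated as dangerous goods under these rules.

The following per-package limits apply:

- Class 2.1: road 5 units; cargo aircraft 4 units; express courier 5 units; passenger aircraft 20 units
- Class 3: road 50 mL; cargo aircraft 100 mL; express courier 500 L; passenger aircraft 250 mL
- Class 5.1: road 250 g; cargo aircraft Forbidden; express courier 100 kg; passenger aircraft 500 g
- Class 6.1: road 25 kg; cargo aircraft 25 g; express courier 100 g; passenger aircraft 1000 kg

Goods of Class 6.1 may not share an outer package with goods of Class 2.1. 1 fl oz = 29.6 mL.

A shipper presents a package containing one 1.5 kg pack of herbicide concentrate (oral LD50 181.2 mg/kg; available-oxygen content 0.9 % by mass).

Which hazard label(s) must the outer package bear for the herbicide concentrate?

Oral LD50 181.2 mg/kg meets the Class 6.1 criterion (Toxic), so the herbicide concentrate is Class 6.1.
Only the Class 6.1 label is required.

Class 6.1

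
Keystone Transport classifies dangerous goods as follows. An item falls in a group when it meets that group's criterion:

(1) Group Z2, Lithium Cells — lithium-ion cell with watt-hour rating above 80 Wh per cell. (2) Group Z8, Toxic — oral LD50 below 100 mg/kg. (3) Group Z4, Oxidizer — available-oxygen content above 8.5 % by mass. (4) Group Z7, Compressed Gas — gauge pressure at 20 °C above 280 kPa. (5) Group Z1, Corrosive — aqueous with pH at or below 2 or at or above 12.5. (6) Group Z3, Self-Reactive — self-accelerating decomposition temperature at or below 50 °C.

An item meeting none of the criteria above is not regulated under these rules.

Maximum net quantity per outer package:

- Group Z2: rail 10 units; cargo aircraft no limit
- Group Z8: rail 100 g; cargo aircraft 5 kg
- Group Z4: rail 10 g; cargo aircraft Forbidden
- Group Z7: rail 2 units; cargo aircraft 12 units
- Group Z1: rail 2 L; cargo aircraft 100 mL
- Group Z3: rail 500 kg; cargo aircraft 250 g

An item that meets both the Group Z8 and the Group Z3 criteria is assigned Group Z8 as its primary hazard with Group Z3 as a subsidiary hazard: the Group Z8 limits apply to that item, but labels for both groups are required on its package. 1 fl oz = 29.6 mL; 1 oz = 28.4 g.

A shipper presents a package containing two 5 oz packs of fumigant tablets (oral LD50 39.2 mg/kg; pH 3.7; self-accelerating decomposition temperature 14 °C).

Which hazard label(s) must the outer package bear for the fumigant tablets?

Group Z3 and Z8

Oral LD50 39.2 mg/kg meets the Group Z8 criterion (Toxic), so the fumigant tablets are Group Z8.
With self-accelerating decomposition temperature 14 °C (≤ 50 °C), the fumigant tablets fall in Group Z3.
By the precedence rule Group Z8 is primary and Group Z3 is subsidiary, and that rule requires both labels on the package.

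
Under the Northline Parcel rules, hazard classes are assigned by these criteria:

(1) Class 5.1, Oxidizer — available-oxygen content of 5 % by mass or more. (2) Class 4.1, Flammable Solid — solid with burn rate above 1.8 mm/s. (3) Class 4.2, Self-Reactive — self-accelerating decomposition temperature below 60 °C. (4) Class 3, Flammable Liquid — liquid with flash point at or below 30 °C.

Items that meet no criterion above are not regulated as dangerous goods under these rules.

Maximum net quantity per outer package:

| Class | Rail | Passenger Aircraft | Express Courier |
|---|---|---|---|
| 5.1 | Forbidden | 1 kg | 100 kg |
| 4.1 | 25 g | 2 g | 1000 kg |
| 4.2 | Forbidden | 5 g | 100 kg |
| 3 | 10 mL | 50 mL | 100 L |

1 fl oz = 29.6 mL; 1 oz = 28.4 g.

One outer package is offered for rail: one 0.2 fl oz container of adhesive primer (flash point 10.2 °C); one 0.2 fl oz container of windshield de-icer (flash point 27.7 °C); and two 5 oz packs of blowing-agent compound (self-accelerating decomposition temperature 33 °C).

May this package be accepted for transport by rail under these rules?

No

Adhesive primer: flash point 10.2 °C ≤ 30 °C → Class 3 (Flammable Liquid).
The windshield de-icer has flash point 27.7 °C, which is ≤ 30 °C, so it is Class 3 (Flammable Liquid).
Self-accelerating decomposition temperature 33 °C meets the Class 4.2 criterion (Self-Reactive), so the blowing-agent compound is Class 4.2.
Class 4.2 quantity: two 5 oz packs = 284 g.
By rail, Class 4.2 is Forbidden regardless of quantity.
Class 3 net quantity: (one 0.2 fl oz container = 5.92 mL) + (one 0.2 fl oz container = 5.92 mL) = 11.84 mL.
11.84 mL > 10 mL (rail limit, Class 3) — over the limit.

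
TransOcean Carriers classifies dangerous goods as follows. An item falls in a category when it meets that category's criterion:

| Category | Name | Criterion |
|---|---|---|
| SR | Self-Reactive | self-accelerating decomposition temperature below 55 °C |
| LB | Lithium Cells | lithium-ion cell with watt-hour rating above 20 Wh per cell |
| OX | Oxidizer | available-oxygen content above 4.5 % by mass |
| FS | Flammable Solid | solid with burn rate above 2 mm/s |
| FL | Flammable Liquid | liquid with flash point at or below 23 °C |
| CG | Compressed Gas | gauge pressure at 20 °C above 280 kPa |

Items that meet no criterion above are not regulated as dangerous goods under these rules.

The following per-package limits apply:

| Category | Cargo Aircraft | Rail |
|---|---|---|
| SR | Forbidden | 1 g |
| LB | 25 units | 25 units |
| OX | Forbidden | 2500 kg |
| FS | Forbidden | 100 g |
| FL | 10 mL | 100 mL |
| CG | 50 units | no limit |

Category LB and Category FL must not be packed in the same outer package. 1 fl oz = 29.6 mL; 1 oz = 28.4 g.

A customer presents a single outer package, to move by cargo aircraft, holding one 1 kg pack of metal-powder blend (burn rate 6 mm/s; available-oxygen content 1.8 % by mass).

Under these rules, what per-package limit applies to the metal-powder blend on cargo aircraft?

Forbidden

Metal-powder blend: burn rate 6 mm/s > 2 mm/s → Category FS (Flammable Solid).
The cargo aircraft limit for Category FS is Forbidden.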